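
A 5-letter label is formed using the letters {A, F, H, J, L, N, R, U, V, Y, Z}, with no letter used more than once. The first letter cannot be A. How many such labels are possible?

The first letter has 11−1 = 10 choices (anything except A).
The remaining 4 letters are filled from the other 10 symbols without repetition: 10 × 9 × 8 × 7 = 5040.
Total: 10 × 5040 = 50400.

50400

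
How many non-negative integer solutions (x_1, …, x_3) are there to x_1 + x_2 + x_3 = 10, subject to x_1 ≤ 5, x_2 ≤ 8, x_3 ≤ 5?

33

By stars and bars, unrestricted non-negative solutions to x_1+…+x_3 = 10 number C(10+2,2) = 66.
Subtract solutions that violate a single cap (substitute x_i' = x_i − (cap_i+1)): x_1 ≥ 6 gives C(6,2) = 15; x_2 ≥ 9 gives C(3,2) = 3; x_3 ≥ 6 gives C(6,2) = 15. Together 33.
No two caps can be exceeded simultaneously, so the pair terms are all 0.
By inclusion–exclusion the count is 66 − 33 + 0 = 33.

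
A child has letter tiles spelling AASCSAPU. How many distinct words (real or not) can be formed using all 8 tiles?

AASCSAPU has 8 letters with A appearing 3 times and S appearing twice.
The number of distinct arrangements is 8!/(3!·2!) = 40320/12 = 3360.

3360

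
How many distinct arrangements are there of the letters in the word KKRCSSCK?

Letter multiplicities in KKRCSSCK: C×2, K×3, R×1, S×2.
So there are 8! / (3!·2!·2!) = 1680 distinguishable arrangements.

1680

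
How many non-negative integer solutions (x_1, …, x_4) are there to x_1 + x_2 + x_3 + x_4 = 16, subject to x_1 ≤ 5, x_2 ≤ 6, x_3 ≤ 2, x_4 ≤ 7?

31

By stars and bars, unrestricted non-negative solutions to x_1+…+x_4 = 16 number C(16+3,3) = 969.
Subtract solutions that violate a single cap (substitute x_i' = x_i − (cap_i+1)): x_1 ≥ 6 gives C(13,3) = 286; x_2 ≥ 7 gives C(12,3) = 220; x_3 ≥ 3 gives C(16,3) = 560; x_4 ≥ 8 gives C(11,3) = 165. Together 1231.
Add back pairs where two caps are both exceeded: 20 + 120 + 10 + 84 + 4 + 56 = 294.
Subtract triples: 1 + 0 + 0 + 0 = 1.
By inclusion–exclusion the count is 969 − 1231 + 294 − 1 = 31.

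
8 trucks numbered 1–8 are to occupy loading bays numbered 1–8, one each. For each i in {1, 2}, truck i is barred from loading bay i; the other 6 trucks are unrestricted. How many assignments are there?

30960

Let Aᵢ (for i ∈ {1, 2}) be the placements that put truck i in its forbidden loading bay. Any j of these fix j positions, leaving (8−j)! ways to fill the rest, and there are C(2,j) ways to pick which j.
By inclusion–exclusion, the number of valid placements is Σ_{j=0}^{2} (−1)^j C(2,j)·(8−j)!.
Computing: 40320 − 10080 + 720 = 30960.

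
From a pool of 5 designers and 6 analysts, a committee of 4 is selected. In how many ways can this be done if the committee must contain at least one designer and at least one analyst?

Total 4-person selections from all 11: C(11,4) = 330.
Subtract selections that omit an entire group: no designers → C(6,4) = 15; no analysts → C(5,4) = 5.
Both groups omitted at once is impossible, so 330 − 20 = 310.

310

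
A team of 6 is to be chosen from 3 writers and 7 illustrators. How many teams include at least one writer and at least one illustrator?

203

Unrestricted: C(10,6) = 210 ways to pick any 6 of the 10.
Selections missing a whole group: no writers → C(7,6) = 7; no illustrators → C(3,6) = 0.
Both groups omitted at once is impossible, so 210 − 7 = 203.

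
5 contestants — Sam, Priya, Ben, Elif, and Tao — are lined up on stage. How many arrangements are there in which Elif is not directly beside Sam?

72

There are 5! = 120 arrangements in all. If Elif and Sam are adjacent, merging them into one block gives 2·(4)! = 48 arrangements.
So 120 − 48 = 72 arrangements keep them apart.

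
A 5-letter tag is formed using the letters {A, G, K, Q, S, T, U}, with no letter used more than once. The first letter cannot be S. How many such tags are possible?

2160

The first letter has 7−1 = 6 choices (anything except S).
The remaining 4 letters are filled from the other 6 symbols without repetition: 6 × 5 × 4 × 3 = 360.
Total: 6 × 360 = 2160.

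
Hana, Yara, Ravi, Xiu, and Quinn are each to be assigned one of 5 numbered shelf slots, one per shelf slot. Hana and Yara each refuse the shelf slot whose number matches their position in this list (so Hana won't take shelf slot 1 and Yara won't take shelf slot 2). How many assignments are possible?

78

Let Aᵢ (for i ∈ {1, 2}) be the placements that put person i in their forbidden shelf slot. Any j of these fix j positions, leaving (5−j)! ways to fill the rest, and there are C(2,j) ways to pick which j.
By inclusion–exclusion, the number of valid placements is Σ_{j=0}^{2} (−1)^j C(2,j)·(5−j)!.
Computing: 120 − 48 + 6 = 78.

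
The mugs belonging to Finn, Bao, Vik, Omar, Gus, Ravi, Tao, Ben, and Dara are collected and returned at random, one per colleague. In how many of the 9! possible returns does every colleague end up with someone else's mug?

This is the derangement count D_9: permutations of 9 items with no fixed point.
By inclusion–exclusion this is Σ_{j=0}^{9} (−1)^j C(9,j)·(9−j)!.
Computing: 362880 − 362880 + 181440 − 60480 + 15120 − 3024 + 504 − 72 + 9 − 1 = 133496.

133496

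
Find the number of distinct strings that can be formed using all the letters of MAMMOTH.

MAMMOTH has 7 letters with M appearing 3 times.
Dividing 7! = 5040 by 3! = 6 for the repeated letters gives 840.

840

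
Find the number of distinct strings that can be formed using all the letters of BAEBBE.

60

The 6 letters of BAEBBE have repeats: B appearing 3 times and E appearing twice.
Dividing 6! = 720 by 3!·2! = 12 for the repeated letters gives 60.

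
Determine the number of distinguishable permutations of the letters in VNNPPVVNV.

VNNPPVVNV has 9 letters with N appearing 3 times, P appearing twice, and V appearing 4 times.
The number of distinct arrangements is 9!/(4!·3!·2!) = 362880/288 = 1260.

1260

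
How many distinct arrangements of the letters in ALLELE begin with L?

Fix L in the first position and arrange the remaining 5 letters.
Those 5 letters have E appearing twice and L appearing twice, giving (5)!/(2!·2!) = 30.

30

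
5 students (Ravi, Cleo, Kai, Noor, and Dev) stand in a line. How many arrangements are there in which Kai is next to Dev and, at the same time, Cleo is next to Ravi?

24

Treat {Kai,Dev} as one block (2 orders) and {Cleo,Ravi} as another (2 orders).
That leaves 3 units to arrange: 2 × 2 × 3! = 4 × 6 = 24.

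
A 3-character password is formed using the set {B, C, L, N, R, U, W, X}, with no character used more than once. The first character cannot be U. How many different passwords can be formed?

The first character has 8−1 = 7 choices (anything except U).
The remaining 2 characters are filled from the other 7 symbols without repetition: 7 × 6 = 42.
Total: 7 × 42 = 294.

294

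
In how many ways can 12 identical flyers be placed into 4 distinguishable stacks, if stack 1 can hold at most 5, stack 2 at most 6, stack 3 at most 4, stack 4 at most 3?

69

By stars and bars, unrestricted non-negative solutions to x_1+…+x_4 = 12 number C(12+3,3) = 455.
Subtract solutions that violate a single cap (substitute x_i' = x_i − (cap_i+1)): x_1 ≥ 6 gives C(9,3) = 84; x_2 ≥ 7 gives C(8,3) = 56; x_3 ≥ 5 gives C(10,3) = 120; x_4 ≥ 4 gives C(11,3) = 165. Together 425.
Add back pairs where two caps are both exceeded: 0 + 4 + 10 + 1 + 4 + 20 = 39.
By inclusion–exclusion the count is 455 − 425 + 39 = 69.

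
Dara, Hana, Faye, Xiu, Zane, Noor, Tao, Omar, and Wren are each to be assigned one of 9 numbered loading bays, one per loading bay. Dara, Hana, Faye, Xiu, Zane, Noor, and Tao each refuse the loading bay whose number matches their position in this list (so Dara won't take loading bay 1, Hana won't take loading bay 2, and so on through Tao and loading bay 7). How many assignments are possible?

Let Aᵢ (for 1 ≤ i ≤ 7) be the placements that put person i in their forbidden loading bay. Any j of these fix j positions, leaving (9−j)! ways to fill the rest, and there are C(7,j) ways to pick which j.
By inclusion–exclusion, the number of valid placements is Σ_{j=0}^{7} (−1)^j C(7,j)·(9−j)!.
Computing: 362880 − 282240 + 105840 − 25200 + 4200 − 504 + 42 − 2 = 165016.

165016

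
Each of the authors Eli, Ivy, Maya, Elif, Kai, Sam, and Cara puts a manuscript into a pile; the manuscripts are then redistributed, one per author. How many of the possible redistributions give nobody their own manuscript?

This is the derangement count D_7: permutations of 7 items with no fixed point.
By inclusion–exclusion this is Σ_{j=0}^{7} (−1)^j C(7,j)·(7−j)!.
Computing: 5040 − 5040 + 2520 − 840 + 210 − 42 + 7 − 1 = 1854.

1854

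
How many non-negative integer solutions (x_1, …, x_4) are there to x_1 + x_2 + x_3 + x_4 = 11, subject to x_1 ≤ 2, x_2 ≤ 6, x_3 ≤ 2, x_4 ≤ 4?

By stars and bars, unrestricted non-negative solutions to x_1+…+x_4 = 11 number C(11+3,3) = 364.
Subtract solutions that violate a single cap (substitute x_i' = x_i − (cap_i+1)): x_1 ≥ 3 gives C(11,3) = 165; x_2 ≥ 7 gives C(7,3) = 35; x_3 ≥ 3 gives C(11,3) = 165; x_4 ≥ 5 gives C(9,3) = 84. Together 449.
Add back pairs where two caps are both exceeded: 4 + 56 + 20 + 4 + 0 + 20 = 104.
Subtract triples: 0 + 0 + 1 + 0 = 1.
By inclusion–exclusion the count is 364 − 449 + 104 − 1 = 18.

18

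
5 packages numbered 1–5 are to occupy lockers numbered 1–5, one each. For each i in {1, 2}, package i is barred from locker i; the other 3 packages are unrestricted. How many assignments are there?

Let Aᵢ (for i ∈ {1, 2}) be the placements that put package i in its forbidden locker. Any j of these fix j positions, leaving (5−j)! ways to fill the rest, and there are C(2,j) ways to pick which j.
By inclusion–exclusion, the number of valid placements is Σ_{j=0}^{2} (−1)^j C(2,j)·(5−j)!.
Computing: 120 − 48 + 6 = 78.

78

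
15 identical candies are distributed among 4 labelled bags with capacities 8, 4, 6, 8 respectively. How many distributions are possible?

225

Without the upper bounds there are C(18,3) = 816 ways to split 15 among 4 bags.
Subtract solutions that violate a single cap (substitute x_i' = x_i − (cap_i+1)): x_1 ≥ 9 gives C(9,3) = 84; x_2 ≥ 5 gives C(13,3) = 286; x_3 ≥ 7 gives C(11,3) = 165; x_4 ≥ 9 gives C(9,3) = 84. Together 619.
Add back pairs where two caps are both exceeded: 4 + 0 + 0 + 20 + 4 + 0 = 28.
By inclusion–exclusion the count is 816 − 619 + 28 = 225.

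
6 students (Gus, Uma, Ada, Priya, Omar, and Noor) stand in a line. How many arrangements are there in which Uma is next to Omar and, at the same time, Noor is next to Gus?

96

Treat {Uma,Omar} as one block (2 orders) and {Noor,Gus} as another (2 orders).
That leaves 4 units to arrange: 2 × 2 × 4! = 4 × 24 = 96.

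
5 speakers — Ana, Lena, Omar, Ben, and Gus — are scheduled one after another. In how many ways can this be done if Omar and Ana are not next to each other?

There are 5! = 120 arrangements in all. If Omar and Ana are adjacent, merging them into one block gives 2·(4)! = 48 arrangements.
Complementary counting: 120 − 48 = 72.

72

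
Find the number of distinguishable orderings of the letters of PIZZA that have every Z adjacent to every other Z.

Treat the 2 copies of Z as a single block. The multiset to arrange is then {ZZ, A, I, P}, 4 items in all.
All 4 items are distinct, so there are (4)! = 24 arrangements.

24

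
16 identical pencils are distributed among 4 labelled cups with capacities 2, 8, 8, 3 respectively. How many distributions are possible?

42

By stars and bars, unrestricted non-negative solutions to x_1+…+x_4 = 16 number C(16+3,3) = 969.
Subtract solutions that violate a single cap (substitute x_i' = x_i − (cap_i+1)): x_1 ≥ 3 gives C(16,3) = 560; x_2 ≥ 9 gives C(10,3) = 120; x_3 ≥ 9 gives C(10,3) = 120; x_4 ≥ 4 gives C(15,3) = 455. Together 1255.
Add back pairs where two caps are both exceeded: 35 + 35 + 220 + 0 + 20 + 20 = 330.
Subtract triples: 0 + 1 + 1 + 0 = 2.
By inclusion–exclusion the count is 969 − 1255 + 330 − 2 = 42.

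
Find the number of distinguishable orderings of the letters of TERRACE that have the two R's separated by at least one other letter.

There are 7!/(2!·2!) = 1260 arrangements of TERRACE in total.
Arrangements with the R's together: treat RR as one letter, giving (6)!/(2!) = 360.
Hence 1260 − 360 = 900.

900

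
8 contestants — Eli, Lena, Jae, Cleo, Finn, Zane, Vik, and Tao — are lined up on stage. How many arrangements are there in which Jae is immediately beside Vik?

Treat {Jae, Vik} as a single unit. There are 7 units to order, and the pair itself can be ordered 2 ways.
That gives 2 × 7! = 2 × 5040 = 10080.

10080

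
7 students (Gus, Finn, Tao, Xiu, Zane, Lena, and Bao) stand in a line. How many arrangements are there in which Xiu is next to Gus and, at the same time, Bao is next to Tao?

Treat {Xiu,Gus} as one block (2 orders) and {Bao,Tao} as another (2 orders).
That leaves 5 units to arrange: 2 × 2 × 5! = 4 × 120 = 480.

480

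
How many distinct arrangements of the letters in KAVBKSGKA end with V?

3360

With the last slot taken by V, it remains to arrange the other 8 letters (KABKSGKA).
Those 8 letters have A appearing twice and K appearing 3 times, giving (8)!/(3!·2!) = 3360.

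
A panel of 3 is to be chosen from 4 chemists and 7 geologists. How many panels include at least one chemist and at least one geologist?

126

Unrestricted: C(11,3) = 165 ways to pick any 3 of the 11.
Selections missing a whole group: no chemists → C(7,3) = 35; no geologists → C(4,3) = 4.
Both groups omitted at once is impossible, so 165 − 39 = 126.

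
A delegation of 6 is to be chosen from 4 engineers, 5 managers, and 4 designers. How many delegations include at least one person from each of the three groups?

Unrestricted: C(13,6) = 1716 ways to pick any 6 of the 13.
Selections missing a whole group: no engineers → C(9,6) = 84; no managers → C(8,6) = 28; no designers → C(9,6) = 84.
Add back selections omitting two groups (i.e. drawn from a single group): C(4,6) + C(5,6) + C(4,6) = 0.
By inclusion–exclusion: 1716 − 196 + 0 = 1520.

1520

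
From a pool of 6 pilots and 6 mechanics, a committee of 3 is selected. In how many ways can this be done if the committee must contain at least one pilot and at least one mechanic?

With no constraint there are C(12,3) = 220 possible selections.
Subtract selections that omit an entire group: no pilots → C(6,3) = 20; no mechanics → C(6,3) = 20.
Both groups omitted at once is impossible, so 220 − 40 = 180.

180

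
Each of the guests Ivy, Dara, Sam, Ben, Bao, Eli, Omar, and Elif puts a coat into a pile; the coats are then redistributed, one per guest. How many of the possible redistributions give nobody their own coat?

14833

This is the derangement count D_8: permutations of 8 items with no fixed point.
By inclusion–exclusion this is Σ_{j=0}^{8} (−1)^j C(8,j)·(8−j)!.
Computing: 40320 − 40320 + 20160 − 6720 + 1680 − 336 + 56 − 8 + 1 = 14833.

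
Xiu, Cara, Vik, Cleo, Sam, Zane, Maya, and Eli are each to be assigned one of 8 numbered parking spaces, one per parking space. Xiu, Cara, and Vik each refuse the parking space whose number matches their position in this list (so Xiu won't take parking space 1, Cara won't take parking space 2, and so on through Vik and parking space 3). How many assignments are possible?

Let Aᵢ (for i ∈ {1, 2, 3}) be the placements that put person i in their forbidden parking space. Any j of these fix j positions, leaving (8−j)! ways to fill the rest, and there are C(3,j) ways to pick which j.
By inclusion–exclusion, the number of valid placements is Σ_{j=0}^{3} (−1)^j C(3,j)·(8−j)!.
Computing: 40320 − 15120 + 2160 − 120 = 27240.

27240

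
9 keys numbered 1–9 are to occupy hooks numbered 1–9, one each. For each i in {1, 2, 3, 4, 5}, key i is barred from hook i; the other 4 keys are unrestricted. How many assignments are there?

Let Aᵢ (for 1 ≤ i ≤ 5) be the placements that put key i in its forbidden hook. Any j of these fix j positions, leaving (9−j)! ways to fill the rest, and there are C(5,j) ways to pick which j.
By inclusion–exclusion, the number of valid placements is Σ_{j=0}^{5} (−1)^j C(5,j)·(9−j)!.
Computing: 362880 − 201600 + 50400 − 7200 + 600 − 24 = 205056.

205056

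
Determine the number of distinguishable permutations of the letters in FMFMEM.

60

The 6 letters of FMFMEM have repeats: F appearing twice and M appearing 3 times.
The number of distinct arrangements is 6!/(3!·2!) = 720/12 = 60.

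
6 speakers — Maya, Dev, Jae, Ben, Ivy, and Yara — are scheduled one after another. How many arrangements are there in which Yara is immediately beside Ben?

Treat {Yara, Ben} as a single unit. There are 5 units to order, and the pair itself can be ordered 2 ways.
So the count is 2·(5)! = 240.

240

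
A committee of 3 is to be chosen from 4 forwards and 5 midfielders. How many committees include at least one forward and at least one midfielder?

Total 3-person selections from all 9: C(9,3) = 84.
Subtract selections that omit an entire group: no forwards → C(5,3) = 10; no midfielders → C(4,3) = 4.
Both groups omitted at once is impossible, so 84 − 14 = 70.

70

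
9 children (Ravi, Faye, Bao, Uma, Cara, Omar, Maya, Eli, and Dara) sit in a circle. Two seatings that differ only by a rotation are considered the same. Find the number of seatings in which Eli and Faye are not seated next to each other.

Without the restriction there are (8)! = 40320 seatings.
Those with Eli next to Faye: fuse the pair into one unit and seat 8 units around a circle — 2·(7)! = 10080.
Subtracting, 40320 − 10080 = 30240.

30240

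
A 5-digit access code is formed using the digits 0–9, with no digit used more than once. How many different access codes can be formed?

This is a permutation of 5 out of 10: P(10,5) = 10!/5!.
That product is 10 × 9 × 8 × 7 × 6 = 30240.

30240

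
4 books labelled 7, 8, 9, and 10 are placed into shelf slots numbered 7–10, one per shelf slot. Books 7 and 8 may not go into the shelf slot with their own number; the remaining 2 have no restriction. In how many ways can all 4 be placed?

14

Let Aᵢ (for i ∈ {7, 8}) be the placements that put book i in its forbidden shelf slot. Any j of these fix j positions, leaving (4−j)! ways to fill the rest, and there are C(2,j) ways to pick which j.
By inclusion–exclusion, the number of valid placements is Σ_{j=0}^{2} (−1)^j C(2,j)·(4−j)!.
Computing: 24 − 12 + 2 = 14.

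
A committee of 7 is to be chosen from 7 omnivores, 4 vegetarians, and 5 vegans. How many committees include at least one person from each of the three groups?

Total 7-person selections from all 16: C(16,7) = 11440.
Subtract selections that omit an entire group: no omnivores → C(9,7) = 36; no vegetarians → C(12,7) = 792; no vegans → C(11,7) = 330.
Add back selections omitting two groups (i.e. drawn from a single group): C(7,7) + C(4,7) + C(5,7) = 1.
By inclusion–exclusion: 11440 − 1158 + 1 = 10283.

10283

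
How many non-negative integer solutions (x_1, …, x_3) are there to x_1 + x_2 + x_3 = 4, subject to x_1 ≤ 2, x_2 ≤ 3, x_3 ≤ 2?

By stars and bars, unrestricted non-negative solutions to x_1+…+x_3 = 4 number C(4+2,2) = 15.
Subtract solutions that violate a single cap (substitute x_i' = x_i − (cap_i+1)): x_1 ≥ 3 gives C(3,2) = 3; x_2 ≥ 4 gives C(2,2) = 1; x_3 ≥ 3 gives C(3,2) = 3. Together 7.
No two caps can be exceeded simultaneously, so the pair terms are all 0.
By inclusion–exclusion the count is 15 − 7 + 0 = 8.

8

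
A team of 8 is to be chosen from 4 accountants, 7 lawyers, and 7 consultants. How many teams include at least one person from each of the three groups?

40425

Total 8-person selections from all 18: C(18,8) = 43758.
Subtract selections that omit an entire group: no accountants → C(14,8) = 3003; no lawyers → C(11,8) = 165; no consultants → C(11,8) = 165.
Add back selections omitting two groups (i.e. drawn from a single group): C(4,8) + C(7,8) + C(7,8) = 0.
By inclusion–exclusion: 43758 − 3333 + 0 = 40425.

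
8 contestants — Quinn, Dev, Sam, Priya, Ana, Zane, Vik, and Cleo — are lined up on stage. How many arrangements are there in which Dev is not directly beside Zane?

There are 8! = 40320 arrangements in all. If Dev and Zane are adjacent, merging them into one block gives 2·(7)! = 10080 arrangements.
So 40320 − 10080 = 30240 arrangements keep them apart.

30240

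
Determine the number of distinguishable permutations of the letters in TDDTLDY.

420

Letter multiplicities in TDDTLDY: D×3, L×1, T×2, Y×1.
So there are 7! / (3!·2!) = 420 distinguishable arrangements.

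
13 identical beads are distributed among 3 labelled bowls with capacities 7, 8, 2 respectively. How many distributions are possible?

By stars and bars, unrestricted non-negative solutions to x_1+…+x_3 = 13 number C(13+2,2) = 105.
Subtract solutions that violate a single cap (substitute x_i' = x_i − (cap_i+1)): x_1 ≥ 8 gives C(7,2) = 21; x_2 ≥ 9 gives C(6,2) = 15; x_3 ≥ 3 gives C(12,2) = 66. Together 102.
Add back pairs where two caps are both exceeded: 0 + 6 + 3 = 9.
By inclusion–exclusion the count is 105 − 102 + 9 = 12.

12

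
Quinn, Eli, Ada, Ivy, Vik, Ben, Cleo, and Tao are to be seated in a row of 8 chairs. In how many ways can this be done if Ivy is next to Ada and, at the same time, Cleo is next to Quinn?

Treat {Ivy,Ada} as one block (2 orders) and {Cleo,Quinn} as another (2 orders).
That leaves 6 units to arrange: 2 × 2 × 6! = 4 × 720 = 2880.

2880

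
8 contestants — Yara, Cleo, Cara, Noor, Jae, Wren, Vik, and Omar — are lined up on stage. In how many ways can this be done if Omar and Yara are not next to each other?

There are 8! = 40320 arrangements in all. If Omar and Yara are adjacent, merging them into one block gives 2·(7)! = 10080 arrangements.
So 40320 − 10080 = 30240 arrangements keep them apart.

30240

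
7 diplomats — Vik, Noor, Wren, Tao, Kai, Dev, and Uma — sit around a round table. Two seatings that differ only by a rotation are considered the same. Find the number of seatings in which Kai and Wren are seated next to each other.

Glue Kai and Wren into a block (2 internal orders). Seating 6 units around a circle gives (5)! arrangements.
So 2 × (5)! = 2 × 120 = 240.

240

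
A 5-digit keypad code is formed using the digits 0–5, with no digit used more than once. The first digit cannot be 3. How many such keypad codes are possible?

600

The first digit has 6−1 = 5 choices (anything except 3).
The remaining 4 digits are filled from the other 5 symbols without repetition: 5 × 4 × 3 × 2 = 120.
Total: 5 × 120 = 600.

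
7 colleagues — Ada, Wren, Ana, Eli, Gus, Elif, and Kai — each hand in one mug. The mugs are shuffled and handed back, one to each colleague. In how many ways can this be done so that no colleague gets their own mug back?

This is the derangement count D_7: permutations of 7 items with no fixed point.
By inclusion–exclusion this is Σ_{j=0}^{7} (−1)^j C(7,j)·(7−j)!.
Computing: 5040 − 5040 + 2520 − 840 + 210 − 42 + 7 − 1 = 1854.

1854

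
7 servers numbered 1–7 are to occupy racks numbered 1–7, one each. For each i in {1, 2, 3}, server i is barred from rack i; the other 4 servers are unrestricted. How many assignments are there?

3216

Let Aᵢ (for i ∈ {1, 2, 3}) be the placements that put server i in its forbidden rack. Any j of these fix j positions, leaving (7−j)! ways to fill the rest, and there are C(3,j) ways to pick which j.
By inclusion–exclusion, the number of valid placements is Σ_{j=0}^{3} (−1)^j C(3,j)·(7−j)!.
Computing: 5040 − 2160 + 360 − 24 = 3216.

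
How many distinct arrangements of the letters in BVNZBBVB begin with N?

105

Fix N in the first position and arrange the remaining 7 letters.
Those 7 letters have B appearing 4 times and V appearing twice, giving (7)!/(4!·2!) = 105.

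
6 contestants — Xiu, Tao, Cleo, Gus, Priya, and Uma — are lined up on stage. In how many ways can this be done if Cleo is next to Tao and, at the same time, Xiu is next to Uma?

96

Treat {Cleo,Tao} as one block (2 orders) and {Xiu,Uma} as another (2 orders).
That leaves 4 units to arrange: 2 × 2 × 4! = 4 × 24 = 96.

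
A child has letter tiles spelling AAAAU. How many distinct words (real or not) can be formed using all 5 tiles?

Letter multiplicities in AAAAU: A×4, U×1.
The number of distinct arrangements is 5!/(4!) = 120/24 = 5.

5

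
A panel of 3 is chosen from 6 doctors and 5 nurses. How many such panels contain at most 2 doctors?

Split by how many doctors are chosen (0 through 2).
Sum: C(6,0)·C(5,3) + C(6,1)·C(5,2) + C(6,2)·C(5,1) = 10 + 60 + 75 = 145.

145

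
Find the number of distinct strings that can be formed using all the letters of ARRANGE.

1260

ARRANGE has 7 letters with A appearing twice and R appearing twice.
So there are 7! / (2!·2!) = 1260 distinguishable arrangements.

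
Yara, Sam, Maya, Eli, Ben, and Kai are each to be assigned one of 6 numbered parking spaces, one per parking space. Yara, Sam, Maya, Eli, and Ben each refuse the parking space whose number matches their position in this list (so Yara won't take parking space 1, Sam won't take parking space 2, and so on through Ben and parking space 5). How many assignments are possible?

Let Aᵢ (for 1 ≤ i ≤ 5) be the placements that put person i in their forbidden parking space. Any j of these fix j positions, leaving (6−j)! ways to fill the rest, and there are C(5,j) ways to pick which j.
By inclusion–exclusion, the number of valid placements is Σ_{j=0}^{5} (−1)^j C(5,j)·(6−j)!.
Computing: 720 − 600 + 240 − 60 + 10 − 1 = 309.

309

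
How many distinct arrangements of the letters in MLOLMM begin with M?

30

With the first slot taken by M, it remains to arrange the other 5 letters (LOLMM).
Those 5 letters have L appearing twice and M appearing twice, giving (5)!/(2!·2!) = 30.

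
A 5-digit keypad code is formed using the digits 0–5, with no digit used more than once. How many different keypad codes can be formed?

720

Choose and order 5 of the 6 symbols: the first digit has 6 options, the next 5, and so on down to 2.
That product is 6 × 5 × 4 × 3 × 2 = 720.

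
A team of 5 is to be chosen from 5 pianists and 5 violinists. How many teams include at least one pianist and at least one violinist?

Total 5-person selections from all 10: C(10,5) = 252.
Subtract selections that omit an entire group: no pianists → C(5,5) = 1; no violinists → C(5,5) = 1.
Both groups omitted at once is impossible, so 252 − 2 = 250.

250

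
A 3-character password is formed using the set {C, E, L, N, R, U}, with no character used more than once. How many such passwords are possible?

Choose and order 3 of the 6 symbols: the first character has 6 options, the next 5, then 4.
That product is 6 × 5 × 4 = 120.

120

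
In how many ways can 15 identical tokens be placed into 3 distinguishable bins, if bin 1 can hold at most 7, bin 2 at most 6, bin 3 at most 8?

28

By stars and bars, unrestricted non-negative solutions to x_1+…+x_3 = 15 number C(15+2,2) = 136.
Subtract solutions that violate a single cap (substitute x_i' = x_i − (cap_i+1)): x_1 ≥ 8 gives C(9,2) = 36; x_2 ≥ 7 gives C(10,2) = 45; x_3 ≥ 9 gives C(8,2) = 28. Together 109.
Add back pairs where two caps are both exceeded: 1 + 0 + 0 = 1.
By inclusion–exclusion the count is 136 − 109 + 1 = 28.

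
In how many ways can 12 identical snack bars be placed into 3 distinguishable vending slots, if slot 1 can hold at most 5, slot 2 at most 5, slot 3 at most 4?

By stars and bars, unrestricted non-negative solutions to x_1+…+x_3 = 12 number C(12+2,2) = 91.
Subtract solutions that violate a single cap (substitute x_i' = x_i − (cap_i+1)): x_1 ≥ 6 gives C(8,2) = 28; x_2 ≥ 6 gives C(8,2) = 28; x_3 ≥ 5 gives C(9,2) = 36. Together 92.
Add back pairs where two caps are both exceeded: 1 + 3 + 3 = 7.
By inclusion–exclusion the count is 91 − 92 + 7 = 6.

6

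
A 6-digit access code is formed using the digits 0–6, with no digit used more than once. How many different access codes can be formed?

This is a permutation of 6 out of 7: P(7,6) = 7!/1!.
7 × 6 × 5 × 4 × 3 × 2 = 5040.

5040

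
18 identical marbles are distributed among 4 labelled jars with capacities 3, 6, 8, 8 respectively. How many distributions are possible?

Ignoring the caps, the number of non-negative solutions to x_1+…+x_4 = 18 is C(21,3) = 1330.
Subtract solutions that violate a single cap (substitute x_i' = x_i − (cap_i+1)): x_1 ≥ 4 gives C(17,3) = 680; x_2 ≥ 7 gives C(14,3) = 364; x_3 ≥ 9 gives C(12,3) = 220; x_4 ≥ 9 gives C(12,3) = 220. Together 1484.
Add back pairs where two caps are both exceeded: 120 + 56 + 56 + 10 + 10 + 1 = 253.
By inclusion–exclusion the count is 1330 − 1484 + 253 = 99.

99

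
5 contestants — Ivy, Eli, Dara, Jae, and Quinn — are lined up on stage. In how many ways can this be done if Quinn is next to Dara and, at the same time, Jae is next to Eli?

24

Treat {Quinn,Dara} as one block (2 orders) and {Jae,Eli} as another (2 orders).
That leaves 3 units to arrange: 2 × 2 × 3! = 4 × 6 = 24.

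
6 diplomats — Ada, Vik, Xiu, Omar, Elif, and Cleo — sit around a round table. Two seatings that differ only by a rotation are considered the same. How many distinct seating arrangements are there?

120

Fix one person's seat to break rotational symmetry; the remaining 5 people can be arranged in (5)! = 120 ways.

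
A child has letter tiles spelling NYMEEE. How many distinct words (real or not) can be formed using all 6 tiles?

120

The 6 letters of NYMEEE have repeats: E appearing 3 times.
So there are 6! / (3!) = 120 distinguishable arrangements.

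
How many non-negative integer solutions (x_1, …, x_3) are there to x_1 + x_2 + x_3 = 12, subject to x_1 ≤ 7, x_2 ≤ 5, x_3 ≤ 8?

38

By stars and bars, unrestricted non-negative solutions to x_1+…+x_3 = 12 number C(12+2,2) = 91.
Subtract solutions that violate a single cap (substitute x_i' = x_i − (cap_i+1)): x_1 ≥ 8 gives C(6,2) = 15; x_2 ≥ 6 gives C(8,2) = 28; x_3 ≥ 9 gives C(5,2) = 10. Together 53.
No two caps can be exceeded simultaneously, so the pair terms are all 0.
By inclusion–exclusion the count is 91 − 53 + 0 = 38.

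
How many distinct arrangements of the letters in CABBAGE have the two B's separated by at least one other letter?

900

Total arrangements of CABBAGE: 7!/(2!·2!) = 1260.
If the two B's are adjacent, glue them into one block, leaving 6 items to arrange: (6)!/(2!) = 360 ways.
Hence 1260 − 360 = 900.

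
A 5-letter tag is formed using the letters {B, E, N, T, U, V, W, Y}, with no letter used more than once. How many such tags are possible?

This is a permutation of 5 out of 8: P(8,5) = 8!/3!.
That product is 8 × 7 × 6 × 5 × 4 = 6720.

6720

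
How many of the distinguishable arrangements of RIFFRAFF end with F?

420

With the last slot taken by F, it remains to arrange the other 7 letters (RIFRAFF).
Those 7 letters have F appearing 3 times and R appearing twice, giving (7)!/(3!·2!) = 420.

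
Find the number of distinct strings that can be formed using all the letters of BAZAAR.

120

BAZAAR has 6 letters with A appearing 3 times.
The number of distinct arrangements is 6!/(3!) = 720/6 = 120.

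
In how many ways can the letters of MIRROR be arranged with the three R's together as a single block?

Treat the 3 copies of R as a single block. The multiset to arrange is then {RRR, I, M, O}, 4 items in all.
All 4 items are distinct, so there are (4)! = 24 arrangements.

24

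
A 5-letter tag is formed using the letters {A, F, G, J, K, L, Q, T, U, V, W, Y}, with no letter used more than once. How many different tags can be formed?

With no repetition, fill the 5 letters in order: 12 choices, then 11, down to 8.
That product is 12 × 11 × 10 × 9 × 8 = 95040.

95040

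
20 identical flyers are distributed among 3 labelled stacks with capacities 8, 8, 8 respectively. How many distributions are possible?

Ignoring the caps, the number of non-negative solutions to x_1+…+x_3 = 20 is C(22,2) = 231.
Subtract solutions that violate a single cap (substitute x_i' = x_i − (cap_i+1)): x_1 ≥ 9 gives C(13,2) = 78; x_2 ≥ 9 gives C(13,2) = 78; x_3 ≥ 9 gives C(13,2) = 78. Together 234.
Add back pairs where two caps are both exceeded: 6 + 6 + 6 = 18.
By inclusion–exclusion the count is 231 − 234 + 18 = 15.

15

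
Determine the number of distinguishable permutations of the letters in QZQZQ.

QZQZQ has 5 letters with Q appearing 3 times and Z appearing twice.
So there are 5! / (3!·2!) = 10 distinguishable arrangements.

10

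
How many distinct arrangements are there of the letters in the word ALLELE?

Letter multiplicities in ALLELE: A×1, E×2, L×3.
So there are 6! / (3!·2!) = 60 distinguishable arrangements.

60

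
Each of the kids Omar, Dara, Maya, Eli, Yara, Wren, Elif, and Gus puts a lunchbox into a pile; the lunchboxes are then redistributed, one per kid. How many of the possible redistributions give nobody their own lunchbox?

14833

Let Aᵢ be the assignments in which kid i gets their own lunchbox. We want the size of the complement of A₁∪…∪A_8.
By inclusion–exclusion this is Σ_{j=0}^{8} (−1)^j C(8,j)·(8−j)!.
Computing: 40320 − 40320 + 20160 − 6720 + 1680 − 336 + 56 − 8 + 1 = 14833.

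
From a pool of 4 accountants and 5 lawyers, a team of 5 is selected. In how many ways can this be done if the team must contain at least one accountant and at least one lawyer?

Unrestricted: C(9,5) = 126 ways to pick any 5 of the 9.
Subtract selections that omit an entire group: no accountants → C(5,5) = 1; no lawyers → C(4,5) = 0.
Both groups omitted at once is impossible, so 126 − 1 = 125.

125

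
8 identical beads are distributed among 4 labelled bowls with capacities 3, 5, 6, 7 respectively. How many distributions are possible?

115

By stars and bars, unrestricted non-negative solutions to x_1+…+x_4 = 8 number C(8+3,3) = 165.
Subtract solutions that violate a single cap (substitute x_i' = x_i − (cap_i+1)): x_1 ≥ 4 gives C(7,3) = 35; x_2 ≥ 6 gives C(5,3) = 10; x_3 ≥ 7 gives C(4,3) = 4; x_4 ≥ 8 gives C(3,3) = 1. Together 50.
No two caps can be exceeded simultaneously, so the pair terms are all 0.
By inclusion–exclusion the count is 165 − 50 + 0 = 115.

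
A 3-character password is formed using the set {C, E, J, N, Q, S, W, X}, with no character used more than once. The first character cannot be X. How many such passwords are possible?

294

The first character has 8−1 = 7 choices (anything except X).
The remaining 2 characters are filled from the other 7 symbols without repetition: 7 × 6 = 42.
Total: 7 × 42 = 294.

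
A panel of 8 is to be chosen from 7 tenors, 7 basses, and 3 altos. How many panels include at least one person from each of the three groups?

21217

Total 8-person selections from all 17: C(17,8) = 24310.
Subtract selections that omit an entire group: no tenors → C(10,8) = 45; no basses → C(10,8) = 45; no altos → C(14,8) = 3003.
Add back selections omitting two groups (i.e. drawn from a single group): C(7,8) + C(7,8) + C(3,8) = 0.
By inclusion–exclusion: 24310 − 3093 + 0 = 21217.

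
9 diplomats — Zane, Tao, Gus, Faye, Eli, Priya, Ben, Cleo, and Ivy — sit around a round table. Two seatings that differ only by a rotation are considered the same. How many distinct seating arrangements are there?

Around a circle, 9 distinct people have 9!/9 = (8)! = 40320 rotationally distinct seatings.

40320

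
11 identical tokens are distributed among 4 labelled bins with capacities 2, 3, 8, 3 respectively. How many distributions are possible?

38

Without the upper bounds there are C(14,3) = 364 ways to split 11 among 4 bins.
Subtract solutions that violate a single cap (substitute x_i' = x_i − (cap_i+1)): x_1 ≥ 3 gives C(11,3) = 165; x_2 ≥ 4 gives C(10,3) = 120; x_3 ≥ 9 gives C(5,3) = 10; x_4 ≥ 4 gives C(10,3) = 120. Together 415.
Add back pairs where two caps are both exceeded: 35 + 0 + 35 + 0 + 20 + 0 = 90.
Subtract triples: 0 + 1 + 0 + 0 = 1.
By inclusion–exclusion the count is 364 − 415 + 90 − 1 = 38.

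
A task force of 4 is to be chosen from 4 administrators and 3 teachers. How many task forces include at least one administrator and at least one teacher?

34

Unrestricted: C(7,4) = 35 ways to pick any 4 of the 7.
Subtract selections that omit an entire group: no administrators → C(3,4) = 0; no teachers → C(4,4) = 1.
Both groups omitted at once is impossible, so 35 − 1 = 34.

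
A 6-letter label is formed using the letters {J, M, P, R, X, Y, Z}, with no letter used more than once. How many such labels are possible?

With no repetition, fill the 6 letters in order: 7 choices, then 6, down to 2.
7 × 6 × 5 × 4 × 3 × 2 = 5040.

5040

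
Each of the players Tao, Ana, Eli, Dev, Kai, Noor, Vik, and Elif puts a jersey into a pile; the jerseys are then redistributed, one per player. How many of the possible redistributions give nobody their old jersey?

14833

Count assignments avoiding every fixed point. For any j of the 8 players fixed to their old jersey, the other 8−j can be arranged in (8−j)! ways.
By inclusion–exclusion this is Σ_{j=0}^{8} (−1)^j C(8,j)·(8−j)!.
Computing: 40320 − 40320 + 20160 − 6720 + 1680 − 336 + 56 − 8 + 1 = 14833.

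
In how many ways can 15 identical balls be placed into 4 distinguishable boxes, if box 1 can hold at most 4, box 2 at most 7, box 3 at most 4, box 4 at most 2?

10

Ignoring the caps, the number of non-negative solutions to x_1+…+x_4 = 15 is C(18,3) = 816.
Subtract solutions that violate a single cap (substitute x_i' = x_i − (cap_i+1)): x_1 ≥ 5 gives C(13,3) = 286; x_2 ≥ 8 gives C(10,3) = 120; x_3 ≥ 5 gives C(13,3) = 286; x_4 ≥ 3 gives C(15,3) = 455. Together 1147.
Add back pairs where two caps are both exceeded: 10 + 56 + 120 + 10 + 35 + 120 = 351.
Subtract triples: 0 + 0 + 10 + 0 = 10.
By inclusion–exclusion the count is 816 − 1147 + 351 − 10 = 10.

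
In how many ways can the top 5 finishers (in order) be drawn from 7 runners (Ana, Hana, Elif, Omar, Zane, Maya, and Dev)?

This is an ordered selection of 5 from 7: P(7,5).
That gives 7 × 6 × 5 × 4 × 3 = 2520.

2520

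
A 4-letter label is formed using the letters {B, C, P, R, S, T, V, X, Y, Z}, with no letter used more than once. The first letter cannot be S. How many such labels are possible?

4536

The first letter has 10−1 = 9 choices (anything except S).
The remaining 3 letters are filled from the other 9 symbols without repetition: 9 × 8 × 7 = 504.
Total: 9 × 504 = 4536.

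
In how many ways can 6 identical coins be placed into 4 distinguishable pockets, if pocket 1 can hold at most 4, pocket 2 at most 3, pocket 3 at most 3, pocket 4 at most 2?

40

Without the upper bounds there are C(9,3) = 84 ways to split 6 among 4 pockets.
Subtract solutions that violate a single cap (substitute x_i' = x_i − (cap_i+1)): x_1 ≥ 5 gives C(4,3) = 4; x_2 ≥ 4 gives C(5,3) = 10; x_3 ≥ 4 gives C(5,3) = 10; x_4 ≥ 3 gives C(6,3) = 20. Together 44.
No two caps can be exceeded simultaneously, so the pair terms are all 0.
By inclusion–exclusion the count is 84 − 44 + 0 = 40.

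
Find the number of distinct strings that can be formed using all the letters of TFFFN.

20

TFFFN has 5 letters with F appearing 3 times.
The number of distinct arrangements is 5!/(3!) = 120/6 = 20.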